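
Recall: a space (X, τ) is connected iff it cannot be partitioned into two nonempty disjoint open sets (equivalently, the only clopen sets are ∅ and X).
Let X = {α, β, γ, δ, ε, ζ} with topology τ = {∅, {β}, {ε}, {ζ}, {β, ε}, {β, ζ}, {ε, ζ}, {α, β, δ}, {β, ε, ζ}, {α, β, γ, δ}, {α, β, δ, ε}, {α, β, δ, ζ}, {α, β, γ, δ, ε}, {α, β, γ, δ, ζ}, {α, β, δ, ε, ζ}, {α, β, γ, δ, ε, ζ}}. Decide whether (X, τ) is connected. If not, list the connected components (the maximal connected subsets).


(X, τ) is disconnected; components = [{ε}, {ζ}, {α, β, γ, δ}].

Find clopen sets (U ∈ τ with X ∖ U ∈ τ):
  U = ∅, X ∖ U = {α, β, γ, δ, ε, ζ} — both open, so U is clopen.
  U = {ε}, X ∖ U = {α, β, γ, δ, ζ} — both open, so U is clopen.
  U = {ζ}, X ∖ U = {α, β, γ, δ, ε} — both open, so U is clopen.
  U = {ε, ζ}, X ∖ U = {α, β, γ, δ} — both open, so U is clopen.
  U = {α, β, γ, δ}, X ∖ U = {ε, ζ} — both open, so U is clopen.
  U = {α, β, γ, δ, ε}, X ∖ U = {ζ} — both open, so U is clopen.
  U = {α, β, γ, δ, ζ}, X ∖ U = {ε} — both open, so U is clopen.
  U = {α, β, γ, δ, ε, ζ}, X ∖ U = ∅ — both open, so U is clopen.
Nontrivial clopen(s) exist: e.g. {ζ}. So (X, τ) is disconnected.
Compute connected components by grouping points that agree on all clopens:
  component: {ε}
  component: {ζ}
  component: {α, β, γ, δ}


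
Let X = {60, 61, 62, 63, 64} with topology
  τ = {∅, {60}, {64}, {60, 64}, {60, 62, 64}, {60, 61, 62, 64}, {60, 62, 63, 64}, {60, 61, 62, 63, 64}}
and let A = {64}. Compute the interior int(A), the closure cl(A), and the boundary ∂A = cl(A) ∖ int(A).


int(A) = {64}, cl(A) = {61, 62, 63, 64}, ∂A = {61, 62, 63}.

Closed sets in (X, τ) are complements of opens:
  closed(X, τ) = {∅, {61}, {63}, {61, 63}, {61, 62, 63}, {60, 61, 62, 63}, {61, 62, 63, 64}, {60, 61, 62, 63, 64}}.
int(A) = ⋃ {U ∈ τ : U ⊆ A}. Opens contained in A: ∅, {64}.
Taking the union of these: int(A) = {64}.
cl(A) = ⋂ {C closed : A ⊆ C}. Closed sets containing A: {61, 62, 63, 64}, {60, 61, 62, 63, 64}.
Intersecting these: cl(A) = {61, 62, 63, 64}.
∂A = cl(A) ∖ int(A) = {61, 62, 63, 64} ∖ {64} = {61, 62, 63}.


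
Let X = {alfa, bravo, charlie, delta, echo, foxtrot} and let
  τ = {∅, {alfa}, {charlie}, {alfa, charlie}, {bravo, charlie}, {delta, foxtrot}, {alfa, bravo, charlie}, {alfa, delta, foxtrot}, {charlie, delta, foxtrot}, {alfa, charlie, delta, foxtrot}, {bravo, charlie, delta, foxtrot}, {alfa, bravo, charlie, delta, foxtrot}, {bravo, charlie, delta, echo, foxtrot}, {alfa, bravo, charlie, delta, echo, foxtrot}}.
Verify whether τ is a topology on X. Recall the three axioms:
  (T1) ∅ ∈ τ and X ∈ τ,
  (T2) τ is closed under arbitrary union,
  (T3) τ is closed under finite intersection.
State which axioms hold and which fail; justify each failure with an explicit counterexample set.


τ IS a topology on X.

Axiom (T1): ∅ ∈ τ? Yes; X ∈ τ? Yes.
Axiom (T2/T3): check pairwise unions and intersections of members of τ.
All pairwise intersections and unions checked — each lies in τ. Therefore τ satisfies (T1), (T2), (T3): it IS a topology on X.


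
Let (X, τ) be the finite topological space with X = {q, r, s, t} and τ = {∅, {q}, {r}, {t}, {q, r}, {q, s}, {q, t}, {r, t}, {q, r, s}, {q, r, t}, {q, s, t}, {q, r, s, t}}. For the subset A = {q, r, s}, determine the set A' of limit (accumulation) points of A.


A' = {s}

For each x ∈ X, list the open sets U ∈ τ with x ∈ U, then check whether U ∩ (A ∖ {x}) ≠ ∅ for every such U.
  x = q: open {q} ∋ x has {q} ∩ (A ∖ {q}) = ∅, so x is NOT a limit point.
  x = r: open {r} ∋ x has {r} ∩ (A ∖ {r}) = ∅, so x is NOT a limit point.
  x = s: opens ∋ x are {q, s}, {q, r, s}, {q, s, t}, {q, r, s, t}; each meets A ∖ {s}, so x IS a limit point.
  x = t: open {t} ∋ x has {t} ∩ (A ∖ {t}) = ∅, so x is NOT a limit point.
Collecting: A' = {s}.


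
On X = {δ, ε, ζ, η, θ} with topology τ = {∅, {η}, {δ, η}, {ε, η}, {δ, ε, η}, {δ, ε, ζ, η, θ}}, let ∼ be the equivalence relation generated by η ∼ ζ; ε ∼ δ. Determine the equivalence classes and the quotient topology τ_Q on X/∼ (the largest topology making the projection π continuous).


X/∼ = {[δ=ε], [ζ=η], [θ]}; |τ_Q| = 2.

Equivalence classes: [δ=ε], [ζ=η], [θ].
Quotient map π: X → X/∼ sends δ ↦ [δ=ε], ε ↦ [δ=ε], ζ ↦ [ζ=η], η ↦ [ζ=η], θ ↦ [θ].
For each subset V ⊆ X/∼, compute π^{-1}(V) ⊆ X and check whether π^{-1}(V) ∈ τ. V is open in τ_Q iff π^{-1}(V) ∈ τ.
  V = {}: π^{-1}(V) = ∅ ∈ τ ✓.
  V = {[δ=ε]}: π^{-1}(V) = {δ, ε} ∉ τ ✗.
  V = {[ζ=η]}: π^{-1}(V) = {ζ, η} ∉ τ ✗.
  V = {[δ=ε], [ζ=η]}: π^{-1}(V) = {δ, ε, ζ, η} ∉ τ ✗.
  V = {[θ]}: π^{-1}(V) = {θ} ∉ τ ✗.
  V = {[δ=ε], [θ]}: π^{-1}(V) = {δ, ε, θ} ∉ τ ✗.
  V = {[ζ=η], [θ]}: π^{-1}(V) = {ζ, η, θ} ∉ τ ✗.
  V = {[δ=ε], [ζ=η], [θ]}: π^{-1}(V) = {δ, ε, ζ, η, θ} ∈ τ ✓.
Open sets in the quotient: τ_Q = {{}, {[δ=ε], [ζ=η], [θ]}} (2 elements).


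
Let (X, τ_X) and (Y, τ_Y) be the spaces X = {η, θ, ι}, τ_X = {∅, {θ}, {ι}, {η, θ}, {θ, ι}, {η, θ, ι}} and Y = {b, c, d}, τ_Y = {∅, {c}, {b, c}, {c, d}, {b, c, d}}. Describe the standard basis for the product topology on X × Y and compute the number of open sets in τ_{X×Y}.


Basis B = {∅ × ∅, {θ} × {c}, {ι} × {c}, {η, θ} × {c}, {θ} × {b, c}, {θ} × {c, d}, {θ, ι} × {c}, {ι} × {b, c}, {ι} × {c, d}, {η, θ, ι} × {c}, {θ} × {b, c, d}, {ι} × {b, c, d}, {η, θ} × {b, c}, {η, θ} × {c, d}, {θ, ι} × {b, c}, {θ, ι} × {c, d}, {η, θ} × {b, c, d}, {η, θ, ι} × {b, c}, {η, θ, ι} × {c, d}, {θ, ι} × {b, c, d}, {η, θ, ι} × {b, c, d}}; |τ_{X×Y}| = 70.

Enumerate products U × V with U ∈ τ_X, V ∈ τ_Y (deduplicated):
  ∅ × ∅ = {} (∅)
  {θ} × {c} = {(θ,c)}
  {ι} × {c} = {(ι,c)}
  {η, θ} × {c} = {(η,c), (θ,c)}
  {θ} × {b, c} = {(θ,b), (θ,c)}
  {θ} × {c, d} = {(θ,c), (θ,d)}
  {θ, ι} × {c} = {(θ,c), (ι,c)}
  {ι} × {b, c} = {(ι,b), (ι,c)}
  {ι} × {c, d} = {(ι,c), (ι,d)}
  {η, θ, ι} × {c} = {(η,c), (θ,c), (ι,c)}
  {θ} × {b, c, d} = {(θ,b), (θ,c), (θ,d)}
  {ι} × {b, c, d} = {(ι,b), (ι,c), (ι,d)}
  {η, θ} × {b, c} = {(η,b), (η,c), (θ,b), (θ,c)}
  {η, θ} × {c, d} = {(η,c), (η,d), (θ,c), (θ,d)}
  {θ, ι} × {b, c} = {(θ,b), (θ,c), (ι,b), (ι,c)}
  {θ, ι} × {c, d} = {(θ,c), (θ,d), (ι,c), (ι,d)}
  {η, θ} × {b, c, d} = {(η,b), (η,c), (η,d), (θ,b), (θ,c), (θ,d)}
  {η, θ, ι} × {b, c} = {(η,b), (η,c), (θ,b), (θ,c), (ι,b), (ι,c)}
  {η, θ, ι} × {c, d} = {(η,c), (η,d), (θ,c), (θ,d), (ι,c), (ι,d)}
  {θ, ι} × {b, c, d} = {(θ,b), (θ,c), (θ,d), (ι,b), (ι,c), (ι,d)}
  {η, θ, ι} × {b, c, d} = {(η,b), (η,c), (η,d), (θ,b), (θ,c), (θ,d), (ι,b), (ι,c), (ι,d)}
These 21 distinct sets form the basis B.
Close under arbitrary unions to get τ_{X×Y}; counting gives |τ_{X×Y}| = 70.


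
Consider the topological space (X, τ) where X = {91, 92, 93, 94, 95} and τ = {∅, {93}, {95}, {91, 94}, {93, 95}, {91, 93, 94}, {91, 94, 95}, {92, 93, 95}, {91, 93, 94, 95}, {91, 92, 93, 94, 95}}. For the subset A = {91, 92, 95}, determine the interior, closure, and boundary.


int(A) = {95}, cl(A) = {91, 92, 94, 95}, ∂A = {91, 92, 94}.

Closed sets in (X, τ) are complements of opens:
  closed(X, τ) = {∅, {92}, {91, 94}, {92, 93}, {92, 95}, {91, 92, 94}, {92, 93, 95}, {91, 92, 93, 94}, {91, 92, 94, 95}, {91, 92, 93, 94, 95}}.
int(A) = ⋃ {U ∈ τ : U ⊆ A}. Opens contained in A: ∅, {95}.
Taking the union of these: int(A) = {95}.
cl(A) = ⋂ {C closed : A ⊆ C}. Closed sets containing A: {91, 92, 94, 95}, {91, 92, 93, 94, 95}.
Intersecting these: cl(A) = {91, 92, 94, 95}.
∂A = cl(A) ∖ int(A) = {91, 92, 94, 95} ∖ {95} = {91, 92, 94}.


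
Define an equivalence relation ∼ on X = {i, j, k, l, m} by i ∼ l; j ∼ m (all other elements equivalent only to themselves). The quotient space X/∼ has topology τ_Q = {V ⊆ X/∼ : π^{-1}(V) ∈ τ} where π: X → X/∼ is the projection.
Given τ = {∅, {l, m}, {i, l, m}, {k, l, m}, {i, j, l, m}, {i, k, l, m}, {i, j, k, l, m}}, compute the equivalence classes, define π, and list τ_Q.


X/∼ = {[i=l], [j=m], [k]}; |τ_Q| = 3.

Equivalence classes: [i=l], [j=m], [k].
Quotient map π: X → X/∼ sends i ↦ [i=l], j ↦ [j=m], k ↦ [k], l ↦ [i=l], m ↦ [j=m].
For each subset V ⊆ X/∼, compute π^{-1}(V) ⊆ X and check whether π^{-1}(V) ∈ τ. V is open in τ_Q iff π^{-1}(V) ∈ τ.
  V = {}: π^{-1}(V) = ∅ ∈ τ ✓.
  V = {[i=l]}: π^{-1}(V) = {i, l} ∉ τ ✗.
  V = {[j=m]}: π^{-1}(V) = {j, m} ∉ τ ✗.
  V = {[i=l], [j=m]}: π^{-1}(V) = {i, j, l, m} ∈ τ ✓.
  V = {[k]}: π^{-1}(V) = {k} ∉ τ ✗.
  V = {[i=l], [k]}: π^{-1}(V) = {i, k, l} ∉ τ ✗.
  V = {[j=m], [k]}: π^{-1}(V) = {j, k, m} ∉ τ ✗.
  V = {[i=l], [j=m], [k]}: π^{-1}(V) = {i, j, k, l, m} ∈ τ ✓.
Open sets in the quotient: τ_Q = {{}, {[i=l], [j=m]}, {[i=l], [j=m], [k]}} (3 elements).


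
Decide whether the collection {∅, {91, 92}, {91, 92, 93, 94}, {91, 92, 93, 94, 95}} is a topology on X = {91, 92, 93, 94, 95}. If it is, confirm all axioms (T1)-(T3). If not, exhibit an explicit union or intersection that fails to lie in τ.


τ IS a topology on X.

Axiom (T1): ∅ ∈ τ? Yes; X ∈ τ? Yes.
Axiom (T2/T3): check pairwise unions and intersections of members of τ.
All pairwise intersections and unions checked — each lies in τ. Therefore τ satisfies (T1), (T2), (T3): it IS a topology on X.


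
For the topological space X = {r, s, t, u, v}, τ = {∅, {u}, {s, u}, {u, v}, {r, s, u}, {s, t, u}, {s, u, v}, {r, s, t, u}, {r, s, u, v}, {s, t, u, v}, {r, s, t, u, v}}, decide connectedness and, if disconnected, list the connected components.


(X, τ) is connected.

Find clopen sets (U ∈ τ with X ∖ U ∈ τ):
  U = ∅, X ∖ U = {r, s, t, u, v} — both open, so U is clopen.
  U = {r, s, t, u, v}, X ∖ U = ∅ — both open, so U is clopen.
Only trivial clopens (∅ and X) exist, so (X, τ) is connected.
Compute connected components by grouping points that agree on all clopens:
  component: {r, s, t, u, v}


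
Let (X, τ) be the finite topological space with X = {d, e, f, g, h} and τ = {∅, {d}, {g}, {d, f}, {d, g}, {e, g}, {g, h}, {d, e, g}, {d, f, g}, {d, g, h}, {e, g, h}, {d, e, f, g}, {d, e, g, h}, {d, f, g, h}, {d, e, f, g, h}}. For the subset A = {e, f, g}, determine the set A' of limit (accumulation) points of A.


A' = {e, h}

For each x ∈ X, list the open sets U ∈ τ with x ∈ U, then check whether U ∩ (A ∖ {x}) ≠ ∅ for every such U.
  x = d: open {d} ∋ x has {d} ∩ (A ∖ {d}) = ∅, so x is NOT a limit point.
  x = e: opens ∋ x are {e, g}, {d, e, g}, {e, g, h}, {d, e, f, g}, {d, e, g, h}, {d, e, f, g, h}; each meets A ∖ {e}, so x IS a limit point.
  x = f: open {d, f} ∋ x has {d, f} ∩ (A ∖ {f}) = ∅, so x is NOT a limit point.
  x = g: open {g} ∋ x has {g} ∩ (A ∖ {g}) = ∅, so x is NOT a limit point.
  x = h: opens ∋ x are {g, h}, {d, g, h}, {e, g, h}, {d, e, g, h}, {d, f, g, h}, {d, e, f, g, h}; each meets A ∖ {h}, so x IS a limit point.
Collecting: A' = {e, h}.


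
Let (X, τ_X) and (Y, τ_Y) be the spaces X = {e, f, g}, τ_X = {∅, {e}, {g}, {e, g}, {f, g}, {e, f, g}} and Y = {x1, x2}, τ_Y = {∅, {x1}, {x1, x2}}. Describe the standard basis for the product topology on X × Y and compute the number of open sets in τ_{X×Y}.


Basis B = {∅ × ∅, {e} × {x1}, {g} × {x1}, {e} × {x1, x2}, {e, g} × {x1}, {f, g} × {x1}, {g} × {x1, x2}, {e, f, g} × {x1}, {e, g} × {x1, x2}, {f, g} × {x1, x2}, {e, f, g} × {x1, x2}}; |τ_{X×Y}| = 18.

Enumerate products U × V with U ∈ τ_X, V ∈ τ_Y (deduplicated):
  ∅ × ∅ = {} (∅)
  {e} × {x1} = {(e,x1)}
  {g} × {x1} = {(g,x1)}
  {e} × {x1, x2} = {(e,x1), (e,x2)}
  {e, g} × {x1} = {(e,x1), (g,x1)}
  {f, g} × {x1} = {(f,x1), (g,x1)}
  {g} × {x1, x2} = {(g,x1), (g,x2)}
  {e, f, g} × {x1} = {(e,x1), (f,x1), (g,x1)}
  {e, g} × {x1, x2} = {(e,x1), (e,x2), (g,x1), (g,x2)}
  {f, g} × {x1, x2} = {(f,x1), (f,x2), (g,x1), (g,x2)}
  {e, f, g} × {x1, x2} = {(e,x1), (e,x2), (f,x1), (f,x2), (g,x1), (g,x2)}
These 11 distinct sets form the basis B.
Close under arbitrary unions to get τ_{X×Y}; counting gives |τ_{X×Y}| = 18.


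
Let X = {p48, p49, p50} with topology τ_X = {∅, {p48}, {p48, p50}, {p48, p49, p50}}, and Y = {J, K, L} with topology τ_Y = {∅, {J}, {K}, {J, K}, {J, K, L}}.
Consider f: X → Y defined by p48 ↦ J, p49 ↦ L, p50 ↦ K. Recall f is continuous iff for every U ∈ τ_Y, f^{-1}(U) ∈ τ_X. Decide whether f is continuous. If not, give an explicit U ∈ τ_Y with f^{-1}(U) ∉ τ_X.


f is NOT continuous.

Compute f^{-1}(U) for each U ∈ τ_Y:
  U = ∅: f^{-1}(U) = ∅ ∈ τ_X ✓.
  U = {J}: f^{-1}(U) = {p48} ∈ τ_X ✓.
  U = {K}: f^{-1}(U) = {p50} ∉ τ_X ✗.
  U = {J, K}: f^{-1}(U) = {p48, p50} ∈ τ_X ✓.
  U = {J, K, L}: f^{-1}(U) = {p48, p49, p50} ∈ τ_X ✓.
Found U = {K} with f^{-1}(U) = {p50} not in τ_X. Therefore f is NOT continuous.


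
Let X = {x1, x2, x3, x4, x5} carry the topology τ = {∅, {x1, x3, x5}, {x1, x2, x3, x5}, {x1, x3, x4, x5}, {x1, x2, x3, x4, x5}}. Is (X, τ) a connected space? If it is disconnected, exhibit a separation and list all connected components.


(X, τ) is connected.

Find clopen sets (U ∈ τ with X ∖ U ∈ τ):
  U = ∅, X ∖ U = {x1, x2, x3, x4, x5} — both open, so U is clopen.
  U = {x1, x2, x3, x4, x5}, X ∖ U = ∅ — both open, so U is clopen.
Only trivial clopens (∅ and X) exist, so (X, τ) is connected.
Compute connected components by grouping points that agree on all clopens:
  component: {x1, x2, x3, x4, x5}


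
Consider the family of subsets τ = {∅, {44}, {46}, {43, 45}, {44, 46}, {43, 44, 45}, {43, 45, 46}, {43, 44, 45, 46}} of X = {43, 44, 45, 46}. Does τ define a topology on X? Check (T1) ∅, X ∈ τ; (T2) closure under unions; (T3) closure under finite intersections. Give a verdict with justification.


τ IS a topology on X.

Axiom (T1): ∅ ∈ τ? Yes; X ∈ τ? Yes.
Axiom (T2/T3): check pairwise unions and intersections of members of τ.
All pairwise intersections and unions checked — each lies in τ. Therefore τ satisfies (T1), (T2), (T3): it IS a topology on X.


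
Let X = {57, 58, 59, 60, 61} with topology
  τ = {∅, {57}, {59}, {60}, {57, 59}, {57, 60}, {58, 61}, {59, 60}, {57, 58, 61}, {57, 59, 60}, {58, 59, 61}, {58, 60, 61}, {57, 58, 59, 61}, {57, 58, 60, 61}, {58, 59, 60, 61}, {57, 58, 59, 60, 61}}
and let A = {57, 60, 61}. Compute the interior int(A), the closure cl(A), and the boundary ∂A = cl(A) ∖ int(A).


int(A) = {57, 60}, cl(A) = {57, 58, 60, 61}, ∂A = {58, 61}.

Closed sets in (X, τ) are complements of opens:
  closed(X, τ) = {∅, {57}, {59}, {60}, {57, 59}, {57, 60}, {58, 61}, {59, 60}, {57, 58, 61}, {57, 59, 60}, {58, 59, 61}, {58, 60, 61}, {57, 58, 59, 61}, {57, 58, 60, 61}, {58, 59, 60, 61}, {57, 58, 59, 60, 61}}.
int(A) = ⋃ {U ∈ τ : U ⊆ A}. Opens contained in A: ∅, {57}, {60}, {57, 60}.
Taking the union of these: int(A) = {57, 60}.
cl(A) = ⋂ {C closed : A ⊆ C}. Closed sets containing A: {57, 58, 60, 61}, {57, 58, 59, 60, 61}.
Intersecting these: cl(A) = {57, 58, 60, 61}.
∂A = cl(A) ∖ int(A) = {57, 58, 60, 61} ∖ {57, 60} = {58, 61}.


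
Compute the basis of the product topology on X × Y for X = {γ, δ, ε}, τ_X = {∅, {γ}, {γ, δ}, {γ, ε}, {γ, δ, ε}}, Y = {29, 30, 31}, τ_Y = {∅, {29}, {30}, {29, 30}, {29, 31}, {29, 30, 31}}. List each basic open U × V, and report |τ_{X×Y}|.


Basis B = {∅ × ∅, {γ} × {29}, {γ} × {30}, {γ} × {29, 30}, {γ} × {29, 31}, {γ, δ} × {29}, {γ, ε} × {29}, {γ, δ} × {30}, {γ, ε} × {30}, {γ} × {29, 30, 31}, {γ, δ, ε} × {29}, {γ, δ, ε} × {30}, {γ, δ} × {29, 30}, {γ, ε} × {29, 30}, {γ, δ} × {29, 31}, {γ, ε} × {29, 31}, {γ, δ} × {29, 30, 31}, {γ, ε} × {29, 30, 31}, {γ, δ, ε} × {29, 30}, {γ, δ, ε} × {29, 31}, {γ, δ, ε} × {29, 30, 31}}; |τ_{X×Y}| = 70.

Enumerate products U × V with U ∈ τ_X, V ∈ τ_Y (deduplicated):
  ∅ × ∅ = {} (∅)
  {γ} × {29} = {(γ,29)}
  {γ} × {30} = {(γ,30)}
  {γ} × {29, 30} = {(γ,29), (γ,30)}
  {γ} × {29, 31} = {(γ,29), (γ,31)}
  {γ, δ} × {29} = {(γ,29), (δ,29)}
  {γ, ε} × {29} = {(γ,29), (ε,29)}
  {γ, δ} × {30} = {(γ,30), (δ,30)}
  {γ, ε} × {30} = {(γ,30), (ε,30)}
  {γ} × {29, 30, 31} = {(γ,29), (γ,30), (γ,31)}
  {γ, δ, ε} × {29} = {(γ,29), (δ,29), (ε,29)}
  {γ, δ, ε} × {30} = {(γ,30), (δ,30), (ε,30)}
  {γ, δ} × {29, 30} = {(γ,29), (γ,30), (δ,29), (δ,30)}
  {γ, ε} × {29, 30} = {(γ,29), (γ,30), (ε,29), (ε,30)}
  {γ, δ} × {29, 31} = {(γ,29), (γ,31), (δ,29), (δ,31)}
  {γ, ε} × {29, 31} = {(γ,29), (γ,31), (ε,29), (ε,31)}
  {γ, δ} × {29, 30, 31} = {(γ,29), (γ,30), (γ,31), (δ,29), (δ,30), (δ,31)}
  {γ, ε} × {29, 30, 31} = {(γ,29), (γ,30), (γ,31), (ε,29), (ε,30), (ε,31)}
  {γ, δ, ε} × {29, 30} = {(γ,29), (γ,30), (δ,29), (δ,30), (ε,29), (ε,30)}
  {γ, δ, ε} × {29, 31} = {(γ,29), (γ,31), (δ,29), (δ,31), (ε,29), (ε,31)}
  {γ, δ, ε} × {29, 30, 31} = {(γ,29), (γ,30), (γ,31), (δ,29), (δ,30), (δ,31), (ε,29), (ε,30), (ε,31)}
These 21 distinct sets form the basis B.
Close under arbitrary unions to get τ_{X×Y}; counting gives |τ_{X×Y}| = 70.


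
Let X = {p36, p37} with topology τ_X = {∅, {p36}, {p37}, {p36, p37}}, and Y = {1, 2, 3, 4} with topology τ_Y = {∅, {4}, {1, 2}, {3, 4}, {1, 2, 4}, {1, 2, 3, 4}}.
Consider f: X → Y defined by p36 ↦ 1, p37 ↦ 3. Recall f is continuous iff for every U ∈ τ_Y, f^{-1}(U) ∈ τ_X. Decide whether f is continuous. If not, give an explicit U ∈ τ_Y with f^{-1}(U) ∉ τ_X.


f IS continuous.

Compute f^{-1}(U) for each U ∈ τ_Y:
  U = ∅: f^{-1}(U) = ∅ ∈ τ_X ✓.
  U = {4}: f^{-1}(U) = ∅ ∈ τ_X ✓.
  U = {1, 2}: f^{-1}(U) = {p36} ∈ τ_X ✓.
  U = {3, 4}: f^{-1}(U) = {p37} ∈ τ_X ✓.
  U = {1, 2, 4}: f^{-1}(U) = {p36} ∈ τ_X ✓.
  U = {1, 2, 3, 4}: f^{-1}(U) = {p36, p37} ∈ τ_X ✓.
Every preimage lies in τ_X, so f IS continuous.


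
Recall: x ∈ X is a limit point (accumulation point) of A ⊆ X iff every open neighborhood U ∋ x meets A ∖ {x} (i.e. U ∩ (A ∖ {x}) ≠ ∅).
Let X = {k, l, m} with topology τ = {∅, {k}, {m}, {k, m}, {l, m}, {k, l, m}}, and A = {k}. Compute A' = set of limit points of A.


A' = ∅

For each x ∈ X, list the open sets U ∈ τ with x ∈ U, then check whether U ∩ (A ∖ {x}) ≠ ∅ for every such U.
  x = k: open {k} ∋ x has {k} ∩ (A ∖ {k}) = ∅, so x is NOT a limit point.
  x = l: open {l, m} ∋ x has {l, m} ∩ (A ∖ {l}) = ∅, so x is NOT a limit point.
  x = m: open {m} ∋ x has {m} ∩ (A ∖ {m}) = ∅, so x is NOT a limit point.
Collecting: A' = ∅.


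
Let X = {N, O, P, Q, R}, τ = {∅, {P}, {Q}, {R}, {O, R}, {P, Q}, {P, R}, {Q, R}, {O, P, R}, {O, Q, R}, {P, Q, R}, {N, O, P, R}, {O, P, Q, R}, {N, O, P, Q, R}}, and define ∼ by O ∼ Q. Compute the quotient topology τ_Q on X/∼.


X/∼ = {[N], [O=Q], [P], [R]}; |τ_Q| = 7.

Equivalence classes: [N], [O=Q], [P], [R].
Quotient map π: X → X/∼ sends N ↦ [N], O ↦ [O=Q], P ↦ [P], Q ↦ [O=Q], R ↦ [R].
For each subset V ⊆ X/∼, compute π^{-1}(V) ⊆ X and check whether π^{-1}(V) ∈ τ. V is open in τ_Q iff π^{-1}(V) ∈ τ.
  V = {}: π^{-1}(V) = ∅ ∈ τ ✓.
  V = {[N]}: π^{-1}(V) = {N} ∉ τ ✗.
  V = {[O=Q]}: π^{-1}(V) = {O, Q} ∉ τ ✗.
  V = {[N], [O=Q]}: π^{-1}(V) = {N, O, Q} ∉ τ ✗.
  V = {[P]}: π^{-1}(V) = {P} ∈ τ ✓.
  V = {[N], [P]}: π^{-1}(V) = {N, P} ∉ τ ✗.
  V = {[O=Q], [P]}: π^{-1}(V) = {O, P, Q} ∉ τ ✗.
  V = {[N], [O=Q], [P]}: π^{-1}(V) = {N, O, P, Q} ∉ τ ✗.
  V = {[R]}: π^{-1}(V) = {R} ∈ τ ✓.
  V = {[N], [R]}: π^{-1}(V) = {N, R} ∉ τ ✗.
  V = {[O=Q], [R]}: π^{-1}(V) = {O, Q, R} ∈ τ ✓.
  V = {[N], [O=Q], [R]}: π^{-1}(V) = {N, O, Q, R} ∉ τ ✗.
  V = {[P], [R]}: π^{-1}(V) = {P, R} ∈ τ ✓.
  V = {[N], [P], [R]}: π^{-1}(V) = {N, P, R} ∉ τ ✗.
  V = {[O=Q], [P], [R]}: π^{-1}(V) = {O, P, Q, R} ∈ τ ✓.
  V = {[N], [O=Q], [P], [R]}: π^{-1}(V) = {N, O, P, Q, R} ∈ τ ✓.
Open sets in the quotient: τ_Q = {{}, {[P]}, {[R]}, {[O=Q], [R]}, {[P], [R]}, {[O=Q], [P], [R]}, {[N], [O=Q], [P], [R]}} (7 elements).


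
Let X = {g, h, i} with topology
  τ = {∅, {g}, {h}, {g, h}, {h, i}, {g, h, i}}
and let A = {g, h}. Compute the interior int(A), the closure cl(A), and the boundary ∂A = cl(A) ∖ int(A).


int(A) = {g, h}, cl(A) = {g, h, i}, ∂A = {i}.

Closed sets in (X, τ) are complements of opens:
  closed(X, τ) = {∅, {g}, {i}, {g, i}, {h, i}, {g, h, i}}.
int(A) = ⋃ {U ∈ τ : U ⊆ A}. Opens contained in A: ∅, {g}, {h}, {g, h}.
Taking the union of these: int(A) = {g, h}.
cl(A) = ⋂ {C closed : A ⊆ C}. Closed sets containing A: {g, h, i}.
Intersecting these: cl(A) = {g, h, i}.
∂A = cl(A) ∖ int(A) = {g, h, i} ∖ {g, h} = {i}.


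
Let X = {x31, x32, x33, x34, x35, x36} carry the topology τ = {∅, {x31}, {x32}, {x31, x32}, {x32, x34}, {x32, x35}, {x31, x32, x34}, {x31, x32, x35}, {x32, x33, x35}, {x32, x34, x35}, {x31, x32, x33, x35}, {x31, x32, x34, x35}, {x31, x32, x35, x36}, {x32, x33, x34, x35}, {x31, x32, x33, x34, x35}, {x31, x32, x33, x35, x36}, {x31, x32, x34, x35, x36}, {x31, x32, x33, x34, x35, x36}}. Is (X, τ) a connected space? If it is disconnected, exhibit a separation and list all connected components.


(X, τ) is connected.

Find clopen sets (U ∈ τ with X ∖ U ∈ τ):
  U = ∅, X ∖ U = {x31, x32, x33, x34, x35, x36} — both open, so U is clopen.
  U = {x31, x32, x33, x34, x35, x36}, X ∖ U = ∅ — both open, so U is clopen.
Only trivial clopens (∅ and X) exist, so (X, τ) is connected.
Compute connected components by grouping points that agree on all clopens:
  component: {x31, x32, x33, x34, x35, x36}


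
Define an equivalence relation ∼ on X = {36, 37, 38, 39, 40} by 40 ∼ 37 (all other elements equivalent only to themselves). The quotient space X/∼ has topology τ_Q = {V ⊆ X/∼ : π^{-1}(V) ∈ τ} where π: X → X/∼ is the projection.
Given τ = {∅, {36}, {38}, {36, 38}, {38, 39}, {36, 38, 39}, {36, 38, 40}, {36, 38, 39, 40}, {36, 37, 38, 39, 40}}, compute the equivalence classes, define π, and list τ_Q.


X/∼ = {[36], [37=40], [38], [39]}; |τ_Q| = 7.

Equivalence classes: [36], [37=40], [38], [39].
Quotient map π: X → X/∼ sends 36 ↦ [36], 37 ↦ [37=40], 38 ↦ [38], 39 ↦ [39], 40 ↦ [37=40].
For each subset V ⊆ X/∼, compute π^{-1}(V) ⊆ X and check whether π^{-1}(V) ∈ τ. V is open in τ_Q iff π^{-1}(V) ∈ τ.
  V = {}: π^{-1}(V) = ∅ ∈ τ ✓.
  V = {[36]}: π^{-1}(V) = {36} ∈ τ ✓.
  V = {[37=40]}: π^{-1}(V) = {37, 40} ∉ τ ✗.
  V = {[36], [37=40]}: π^{-1}(V) = {36, 37, 40} ∉ τ ✗.
  V = {[38]}: π^{-1}(V) = {38} ∈ τ ✓.
  V = {[36], [38]}: π^{-1}(V) = {36, 38} ∈ τ ✓.
  V = {[37=40], [38]}: π^{-1}(V) = {37, 38, 40} ∉ τ ✗.
  V = {[36], [37=40], [38]}: π^{-1}(V) = {36, 37, 38, 40} ∉ τ ✗.
  V = {[39]}: π^{-1}(V) = {39} ∉ τ ✗.
  V = {[36], [39]}: π^{-1}(V) = {36, 39} ∉ τ ✗.
  V = {[37=40], [39]}: π^{-1}(V) = {37, 39, 40} ∉ τ ✗.
  V = {[36], [37=40], [39]}: π^{-1}(V) = {36, 37, 39, 40} ∉ τ ✗.
  V = {[38], [39]}: π^{-1}(V) = {38, 39} ∈ τ ✓.
  V = {[36], [38], [39]}: π^{-1}(V) = {36, 38, 39} ∈ τ ✓.
  V = {[37=40], [38], [39]}: π^{-1}(V) = {37, 38, 39, 40} ∉ τ ✗.
  V = {[36], [37=40], [38], [39]}: π^{-1}(V) = {36, 37, 38, 39, 40} ∈ τ ✓.
Open sets in the quotient: τ_Q = {{}, {[36]}, {[38]}, {[36], [38]}, {[38], [39]}, {[36], [38], [39]}, {[36], [37=40], [38], [39]}} (7 elements).


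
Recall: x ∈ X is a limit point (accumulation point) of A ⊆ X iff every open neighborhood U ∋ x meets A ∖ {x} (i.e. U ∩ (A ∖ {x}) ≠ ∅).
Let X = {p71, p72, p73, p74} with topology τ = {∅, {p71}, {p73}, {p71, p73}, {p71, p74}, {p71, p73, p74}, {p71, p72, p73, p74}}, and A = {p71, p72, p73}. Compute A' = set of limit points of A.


A' = {p72, p74}

For each x ∈ X, list the open sets U ∈ τ with x ∈ U, then check whether U ∩ (A ∖ {x}) ≠ ∅ for every such U.
  x = p71: open {p71} ∋ x has {p71} ∩ (A ∖ {p71}) = ∅, so x is NOT a limit point.
  x = p72: opens ∋ x are {p71, p72, p73, p74}; each meets A ∖ {p72}, so x IS a limit point.
  x = p73: open {p73} ∋ x has {p73} ∩ (A ∖ {p73}) = ∅, so x is NOT a limit point.
  x = p74: opens ∋ x are {p71, p74}, {p71, p73, p74}, {p71, p72, p73, p74}; each meets A ∖ {p74}, so x IS a limit point.
Collecting: A' = {p72, p74}.


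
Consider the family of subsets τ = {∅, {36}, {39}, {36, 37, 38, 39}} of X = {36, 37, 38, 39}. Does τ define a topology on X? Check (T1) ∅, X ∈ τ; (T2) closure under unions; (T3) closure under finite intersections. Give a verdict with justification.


τ is NOT a topology on X.

Axiom (T1): ∅ ∈ τ? Yes; X ∈ τ? Yes.
Axiom (T2/T3): check pairwise unions and intersections of members of τ.
Counterexample for (T2): {36} ∪ {39} = {36, 39} ∉ τ. Therefore τ is NOT a topology.


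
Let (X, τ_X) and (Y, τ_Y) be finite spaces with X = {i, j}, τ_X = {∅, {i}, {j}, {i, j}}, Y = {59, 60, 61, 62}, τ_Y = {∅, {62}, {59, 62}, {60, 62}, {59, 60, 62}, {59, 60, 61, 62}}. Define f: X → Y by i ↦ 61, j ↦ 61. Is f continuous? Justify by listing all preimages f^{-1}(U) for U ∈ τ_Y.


f IS continuous.

Compute f^{-1}(U) for each U ∈ τ_Y:
  U = ∅: f^{-1}(U) = ∅ ∈ τ_X ✓.
  U = {62}: f^{-1}(U) = ∅ ∈ τ_X ✓.
  U = {59, 62}: f^{-1}(U) = ∅ ∈ τ_X ✓.
  U = {60, 62}: f^{-1}(U) = ∅ ∈ τ_X ✓.
  U = {59, 60, 62}: f^{-1}(U) = ∅ ∈ τ_X ✓.
  U = {59, 60, 61, 62}: f^{-1}(U) = {i, j} ∈ τ_X ✓.
Every preimage lies in τ_X, so f IS continuous.


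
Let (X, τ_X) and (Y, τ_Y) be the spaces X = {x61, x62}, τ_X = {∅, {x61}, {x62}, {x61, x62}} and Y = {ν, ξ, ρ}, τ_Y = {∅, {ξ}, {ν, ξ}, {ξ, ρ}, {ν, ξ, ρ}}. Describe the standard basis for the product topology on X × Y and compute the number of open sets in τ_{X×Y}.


Basis B = {∅ × ∅, {x61} × {ξ}, {x62} × {ξ}, {x61} × {ν, ξ}, {x61} × {ξ, ρ}, {x61, x62} × {ξ}, {x62} × {ν, ξ}, {x62} × {ξ, ρ}, {x61} × {ν, ξ, ρ}, {x62} × {ν, ξ, ρ}, {x61, x62} × {ν, ξ}, {x61, x62} × {ξ, ρ}, {x61, x62} × {ν, ξ, ρ}}; |τ_{X×Y}| = 25.

Enumerate products U × V with U ∈ τ_X, V ∈ τ_Y (deduplicated):
  ∅ × ∅ = {} (∅)
  {x61} × {ξ} = {(x61,ξ)}
  {x62} × {ξ} = {(x62,ξ)}
  {x61} × {ν, ξ} = {(x61,ν), (x61,ξ)}
  {x61} × {ξ, ρ} = {(x61,ξ), (x61,ρ)}
  {x61, x62} × {ξ} = {(x61,ξ), (x62,ξ)}
  {x62} × {ν, ξ} = {(x62,ν), (x62,ξ)}
  {x62} × {ξ, ρ} = {(x62,ξ), (x62,ρ)}
  {x61} × {ν, ξ, ρ} = {(x61,ν), (x61,ξ), (x61,ρ)}
  {x62} × {ν, ξ, ρ} = {(x62,ν), (x62,ξ), (x62,ρ)}
  {x61, x62} × {ν, ξ} = {(x61,ν), (x61,ξ), (x62,ν), (x62,ξ)}
  {x61, x62} × {ξ, ρ} = {(x61,ξ), (x61,ρ), (x62,ξ), (x62,ρ)}
  {x61, x62} × {ν, ξ, ρ} = {(x61,ν), (x61,ξ), (x61,ρ), (x62,ν), (x62,ξ), (x62,ρ)}
These 13 distinct sets form the basis B.
Close under arbitrary unions to get τ_{X×Y}; counting gives |τ_{X×Y}| = 25.


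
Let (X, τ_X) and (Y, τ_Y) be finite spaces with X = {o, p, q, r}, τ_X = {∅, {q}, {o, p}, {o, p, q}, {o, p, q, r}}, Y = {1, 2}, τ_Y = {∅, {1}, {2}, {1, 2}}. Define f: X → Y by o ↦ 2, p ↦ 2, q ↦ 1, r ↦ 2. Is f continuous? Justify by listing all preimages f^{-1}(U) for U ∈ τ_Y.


f is NOT continuous.

Compute f^{-1}(U) for each U ∈ τ_Y:
  U = ∅: f^{-1}(U) = ∅ ∈ τ_X ✓.
  U = {1}: f^{-1}(U) = {q} ∈ τ_X ✓.
  U = {2}: f^{-1}(U) = {o, p, r} ∉ τ_X ✗.
  U = {1, 2}: f^{-1}(U) = {o, p, q, r} ∈ τ_X ✓.
Found U = {2} with f^{-1}(U) = {o, p, r} not in τ_X. Therefore f is NOT continuous.


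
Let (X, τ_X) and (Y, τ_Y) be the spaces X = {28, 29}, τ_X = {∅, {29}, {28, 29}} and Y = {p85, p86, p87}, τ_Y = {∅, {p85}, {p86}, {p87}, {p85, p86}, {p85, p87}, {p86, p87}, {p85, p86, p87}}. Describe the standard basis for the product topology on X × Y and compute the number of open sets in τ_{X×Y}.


Basis B = {∅ × ∅, {29} × {p85}, {29} × {p86}, {29} × {p87}, {28, 29} × {p85}, {28, 29} × {p86}, {28, 29} × {p87}, {29} × {p85, p86}, {29} × {p85, p87}, {29} × {p86, p87}, {29} × {p85, p86, p87}, {28, 29} × {p85, p86}, {28, 29} × {p85, p87}, {28, 29} × {p86, p87}, {28, 29} × {p85, p86, p87}}; |τ_{X×Y}| = 27.

Enumerate products U × V with U ∈ τ_X, V ∈ τ_Y (deduplicated):
  ∅ × ∅ = {} (∅)
  {29} × {p85} = {(29,p85)}
  {29} × {p86} = {(29,p86)}
  {29} × {p87} = {(29,p87)}
  {28, 29} × {p85} = {(28,p85), (29,p85)}
  {28, 29} × {p86} = {(28,p86), (29,p86)}
  {28, 29} × {p87} = {(28,p87), (29,p87)}
  {29} × {p85, p86} = {(29,p85), (29,p86)}
  {29} × {p85, p87} = {(29,p85), (29,p87)}
  {29} × {p86, p87} = {(29,p86), (29,p87)}
  {29} × {p85, p86, p87} = {(29,p85), (29,p86), (29,p87)}
  {28, 29} × {p85, p86} = {(28,p85), (28,p86), (29,p85), (29,p86)}
  {28, 29} × {p85, p87} = {(28,p85), (28,p87), (29,p85), (29,p87)}
  {28, 29} × {p86, p87} = {(28,p86), (28,p87), (29,p86), (29,p87)}
  {28, 29} × {p85, p86, p87} = {(28,p85), (28,p86), (28,p87), (29,p85), (29,p86), (29,p87)}
These 15 distinct sets form the basis B.
Close under arbitrary unions to get τ_{X×Y}; counting gives |τ_{X×Y}| = 27.


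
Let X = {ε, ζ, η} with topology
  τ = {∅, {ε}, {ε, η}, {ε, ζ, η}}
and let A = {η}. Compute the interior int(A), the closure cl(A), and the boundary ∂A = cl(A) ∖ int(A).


int(A) = ∅, cl(A) = {ζ, η}, ∂A = {ζ, η}.

Closed sets in (X, τ) are complements of opens:
  closed(X, τ) = {∅, {ζ}, {ζ, η}, {ε, ζ, η}}.
int(A) = ⋃ {U ∈ τ : U ⊆ A}. Opens contained in A: ∅.
Taking the union of these: int(A) = ∅.
cl(A) = ⋂ {C closed : A ⊆ C}. Closed sets containing A: {ζ, η}, {ε, ζ, η}.
Intersecting these: cl(A) = {ζ, η}.
∂A = cl(A) ∖ int(A) = {ζ, η} ∖ ∅ = {ζ, η}.


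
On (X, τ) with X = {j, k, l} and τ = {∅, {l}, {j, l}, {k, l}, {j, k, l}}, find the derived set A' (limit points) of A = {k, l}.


A' = {j, k}

For each x ∈ X, list the open sets U ∈ τ with x ∈ U, then check whether U ∩ (A ∖ {x}) ≠ ∅ for every such U.
  x = j: opens ∋ x are {j, l}, {j, k, l}; each meets A ∖ {j}, so x IS a limit point.
  x = k: opens ∋ x are {k, l}, {j, k, l}; each meets A ∖ {k}, so x IS a limit point.
  x = l: open {l} ∋ x has {l} ∩ (A ∖ {l}) = ∅, so x is NOT a limit point.
Collecting: A' = {j, k}.


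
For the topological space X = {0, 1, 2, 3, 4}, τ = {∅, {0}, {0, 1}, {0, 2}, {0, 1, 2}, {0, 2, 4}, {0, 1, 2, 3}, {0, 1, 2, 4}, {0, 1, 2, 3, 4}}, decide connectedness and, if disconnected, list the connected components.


(X, τ) is connected.

Find clopen sets (U ∈ τ with X ∖ U ∈ τ):
  U = ∅, X ∖ U = {0, 1, 2, 3, 4} — both open, so U is clopen.
  U = {0, 1, 2, 3, 4}, X ∖ U = ∅ — both open, so U is clopen.
Only trivial clopens (∅ and X) exist, so (X, τ) is connected.
Compute connected components by grouping points that agree on all clopens:
  component: {0, 1, 2, 3, 4}


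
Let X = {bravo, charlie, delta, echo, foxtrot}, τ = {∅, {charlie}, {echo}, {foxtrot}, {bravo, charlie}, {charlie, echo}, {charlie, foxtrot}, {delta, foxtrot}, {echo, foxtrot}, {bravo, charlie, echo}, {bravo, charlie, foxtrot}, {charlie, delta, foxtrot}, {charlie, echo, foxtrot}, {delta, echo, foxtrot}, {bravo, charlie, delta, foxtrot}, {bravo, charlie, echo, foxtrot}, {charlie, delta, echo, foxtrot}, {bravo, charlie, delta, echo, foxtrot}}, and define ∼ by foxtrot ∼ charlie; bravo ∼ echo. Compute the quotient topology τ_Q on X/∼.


X/∼ = {[bravo=echo], [charlie=foxtrot], [delta]}; |τ_Q| = 5.

Equivalence classes: [bravo=echo], [charlie=foxtrot], [delta].
Quotient map π: X → X/∼ sends bravo ↦ [bravo=echo], charlie ↦ [charlie=foxtrot], delta ↦ [delta], echo ↦ [bravo=echo], foxtrot ↦ [charlie=foxtrot].
For each subset V ⊆ X/∼, compute π^{-1}(V) ⊆ X and check whether π^{-1}(V) ∈ τ. V is open in τ_Q iff π^{-1}(V) ∈ τ.
  V = {}: π^{-1}(V) = ∅ ∈ τ ✓.
  V = {[bravo=echo]}: π^{-1}(V) = {bravo, echo} ∉ τ ✗.
  V = {[charlie=foxtrot]}: π^{-1}(V) = {charlie, foxtrot} ∈ τ ✓.
  V = {[bravo=echo], [charlie=foxtrot]}: π^{-1}(V) = {bravo, charlie, echo, foxtrot} ∈ τ ✓.
  V = {[delta]}: π^{-1}(V) = {delta} ∉ τ ✗.
  V = {[bravo=echo], [delta]}: π^{-1}(V) = {bravo, delta, echo} ∉ τ ✗.
  V = {[charlie=foxtrot], [delta]}: π^{-1}(V) = {charlie, delta, foxtrot} ∈ τ ✓.
  V = {[bravo=echo], [charlie=foxtrot], [delta]}: π^{-1}(V) = {bravo, charlie, delta, echo, foxtrot} ∈ τ ✓.
Open sets in the quotient: τ_Q = {{}, {[charlie=foxtrot]}, {[bravo=echo], [charlie=foxtrot]}, {[charlie=foxtrot], [delta]}, {[bravo=echo], [charlie=foxtrot], [delta]}} (5 elements).


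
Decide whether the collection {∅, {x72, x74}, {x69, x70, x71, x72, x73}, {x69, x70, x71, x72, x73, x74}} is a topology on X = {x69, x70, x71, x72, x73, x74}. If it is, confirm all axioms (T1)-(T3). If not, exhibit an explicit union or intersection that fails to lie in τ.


τ is NOT a topology on X.

Axiom (T1): ∅ ∈ τ? Yes; X ∈ τ? Yes.
Axiom (T2/T3): check pairwise unions and intersections of members of τ.
Counterexample for (T3): {x72, x74} ∩ {x69, x70, x71, x72, x73} = {x72} ∉ τ. Therefore τ is NOT a topology.


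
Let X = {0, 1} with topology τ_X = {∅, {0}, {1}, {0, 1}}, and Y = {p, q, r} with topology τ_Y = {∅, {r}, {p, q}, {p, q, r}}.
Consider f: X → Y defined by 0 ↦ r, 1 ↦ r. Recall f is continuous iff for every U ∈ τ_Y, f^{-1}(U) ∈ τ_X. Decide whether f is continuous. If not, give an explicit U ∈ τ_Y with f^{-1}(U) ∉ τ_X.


f IS continuous.

Compute f^{-1}(U) for each U ∈ τ_Y:
  U = ∅: f^{-1}(U) = ∅ ∈ τ_X ✓.
  U = {r}: f^{-1}(U) = {0, 1} ∈ τ_X ✓.
  U = {p, q}: f^{-1}(U) = ∅ ∈ τ_X ✓.
  U = {p, q, r}: f^{-1}(U) = {0, 1} ∈ τ_X ✓.
Every preimage lies in τ_X, so f IS continuous.


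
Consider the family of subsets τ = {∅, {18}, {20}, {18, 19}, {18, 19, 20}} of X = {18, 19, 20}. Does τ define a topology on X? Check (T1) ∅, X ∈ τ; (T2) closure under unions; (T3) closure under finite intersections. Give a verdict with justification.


τ is NOT a topology on X.

Axiom (T1): ∅ ∈ τ? Yes; X ∈ τ? Yes.
Axiom (T2/T3): check pairwise unions and intersections of members of τ.
Counterexample for (T2): {18} ∪ {20} = {18, 20} ∉ τ. Therefore τ is NOT a topology.


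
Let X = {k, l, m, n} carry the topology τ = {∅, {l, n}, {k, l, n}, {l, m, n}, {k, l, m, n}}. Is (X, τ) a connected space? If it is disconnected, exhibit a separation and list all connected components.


(X, τ) is connected.

Find clopen sets (U ∈ τ with X ∖ U ∈ τ):
  U = ∅, X ∖ U = {k, l, m, n} — both open, so U is clopen.
  U = {k, l, m, n}, X ∖ U = ∅ — both open, so U is clopen.
Only trivial clopens (∅ and X) exist, so (X, τ) is connected.
Compute connected components by grouping points that agree on all clopens:
  component: {k, l, m, n}


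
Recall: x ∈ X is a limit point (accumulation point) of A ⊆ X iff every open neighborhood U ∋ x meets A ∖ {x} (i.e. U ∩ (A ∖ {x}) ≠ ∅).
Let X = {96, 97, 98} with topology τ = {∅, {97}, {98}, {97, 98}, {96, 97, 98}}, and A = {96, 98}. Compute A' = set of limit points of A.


A' = {96}

For each x ∈ X, list the open sets U ∈ τ with x ∈ U, then check whether U ∩ (A ∖ {x}) ≠ ∅ for every such U.
  x = 96: opens ∋ x are {96, 97, 98}; each meets A ∖ {96}, so x IS a limit point.
  x = 97: open {97} ∋ x has {97} ∩ (A ∖ {97}) = ∅, so x is NOT a limit point.
  x = 98: open {98} ∋ x has {98} ∩ (A ∖ {98}) = ∅, so x is NOT a limit point.
Collecting: A' = {96}.


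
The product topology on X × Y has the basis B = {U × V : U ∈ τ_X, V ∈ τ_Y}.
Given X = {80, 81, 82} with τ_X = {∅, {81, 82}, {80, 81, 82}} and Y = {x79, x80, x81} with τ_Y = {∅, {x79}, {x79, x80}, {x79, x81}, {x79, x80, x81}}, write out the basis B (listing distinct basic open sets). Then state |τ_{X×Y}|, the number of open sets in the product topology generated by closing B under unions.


Basis B = {∅ × ∅, {81, 82} × {x79}, {80, 81, 82} × {x79}, {81, 82} × {x79, x80}, {81, 82} × {x79, x81}, {80, 81, 82} × {x79, x80}, {80, 81, 82} × {x79, x81}, {81, 82} × {x79, x80, x81}, {80, 81, 82} × {x79, x80, x81}}; |τ_{X×Y}| = 14.

Enumerate products U × V with U ∈ τ_X, V ∈ τ_Y (deduplicated):
  ∅ × ∅ = {} (∅)
  {81, 82} × {x79} = {(81,x79), (82,x79)}
  {80, 81, 82} × {x79} = {(80,x79), (81,x79), (82,x79)}
  {81, 82} × {x79, x80} = {(81,x79), (81,x80), (82,x79), (82,x80)}
  {81, 82} × {x79, x81} = {(81,x79), (81,x81), (82,x79), (82,x81)}
  {80, 81, 82} × {x79, x80} = {(80,x79), (80,x80), (81,x79), (81,x80), (82,x79), (82,x80)}
  {80, 81, 82} × {x79, x81} = {(80,x79), (80,x81), (81,x79), (81,x81), (82,x79), (82,x81)}
  {81, 82} × {x79, x80, x81} = {(81,x79), (81,x80), (81,x81), (82,x79), (82,x80), (82,x81)}
  {80, 81, 82} × {x79, x80, x81} = {(80,x79), (80,x80), (80,x81), (81,x79), (81,x80), (81,x81), (82,x79), (82,x80), (82,x81)}
These 9 distinct sets form the basis B.
Close under arbitrary unions to get τ_{X×Y}; counting gives |τ_{X×Y}| = 14.


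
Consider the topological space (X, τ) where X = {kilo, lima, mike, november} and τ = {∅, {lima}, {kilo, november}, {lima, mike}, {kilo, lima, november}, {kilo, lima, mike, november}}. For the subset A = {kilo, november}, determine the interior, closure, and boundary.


int(A) = {kilo, november}, cl(A) = {kilo, november}, ∂A = ∅.

Closed sets in (X, τ) are complements of opens:
  closed(X, τ) = {∅, {mike}, {kilo, november}, {lima, mike}, {kilo, mike, november}, {kilo, lima, mike, november}}.
int(A) = ⋃ {U ∈ τ : U ⊆ A}. Opens contained in A: ∅, {kilo, november}.
Taking the union of these: int(A) = {kilo, november}.
cl(A) = ⋂ {C closed : A ⊆ C}. Closed sets containing A: {kilo, november}, {kilo, mike, november}, {kilo, lima, mike, november}.
Intersecting these: cl(A) = {kilo, november}.
∂A = cl(A) ∖ int(A) = {kilo, november} ∖ {kilo, november} = ∅.


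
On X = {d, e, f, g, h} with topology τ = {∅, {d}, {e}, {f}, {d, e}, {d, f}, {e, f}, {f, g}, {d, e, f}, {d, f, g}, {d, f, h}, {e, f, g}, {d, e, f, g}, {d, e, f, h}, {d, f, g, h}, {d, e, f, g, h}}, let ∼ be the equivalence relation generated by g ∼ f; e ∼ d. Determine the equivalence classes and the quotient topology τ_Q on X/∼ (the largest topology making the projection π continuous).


X/∼ = {[d=e], [f=g], [h]}; |τ_Q| = 5.

Equivalence classes: [d=e], [f=g], [h].
Quotient map π: X → X/∼ sends d ↦ [d=e], e ↦ [d=e], f ↦ [f=g], g ↦ [f=g], h ↦ [h].
For each subset V ⊆ X/∼, compute π^{-1}(V) ⊆ X and check whether π^{-1}(V) ∈ τ. V is open in τ_Q iff π^{-1}(V) ∈ τ.
  V = {}: π^{-1}(V) = ∅ ∈ τ ✓.
  V = {[d=e]}: π^{-1}(V) = {d, e} ∈ τ ✓.
  V = {[f=g]}: π^{-1}(V) = {f, g} ∈ τ ✓.
  V = {[d=e], [f=g]}: π^{-1}(V) = {d, e, f, g} ∈ τ ✓.
  V = {[h]}: π^{-1}(V) = {h} ∉ τ ✗.
  V = {[d=e], [h]}: π^{-1}(V) = {d, e, h} ∉ τ ✗.
  V = {[f=g], [h]}: π^{-1}(V) = {f, g, h} ∉ τ ✗.
  V = {[d=e], [f=g], [h]}: π^{-1}(V) = {d, e, f, g, h} ∈ τ ✓.
Open sets in the quotient: τ_Q = {{}, {[d=e]}, {[f=g]}, {[d=e], [f=g]}, {[d=e], [f=g], [h]}} (5 elements).


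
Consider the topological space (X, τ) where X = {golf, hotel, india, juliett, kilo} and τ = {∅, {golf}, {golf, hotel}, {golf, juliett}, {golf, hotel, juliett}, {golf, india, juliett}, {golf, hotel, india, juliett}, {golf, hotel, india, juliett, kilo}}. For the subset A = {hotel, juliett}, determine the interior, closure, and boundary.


int(A) = ∅, cl(A) = {hotel, india, juliett, kilo}, ∂A = {hotel, india, juliett, kilo}.

Closed sets in (X, τ) are complements of opens:
  closed(X, τ) = {∅, {kilo}, {hotel, kilo}, {india, kilo}, {hotel, india, kilo}, {india, juliett, kilo}, {hotel, india, juliett, kilo}, {golf, hotel, india, juliett, kilo}}.
int(A) = ⋃ {U ∈ τ : U ⊆ A}. Opens contained in A: ∅.
Taking the union of these: int(A) = ∅.
cl(A) = ⋂ {C closed : A ⊆ C}. Closed sets containing A: {hotel, india, juliett, kilo}, {golf, hotel, india, juliett, kilo}.
Intersecting these: cl(A) = {hotel, india, juliett, kilo}.
∂A = cl(A) ∖ int(A) = {hotel, india, juliett, kilo} ∖ ∅ = {hotel, india, juliett, kilo}.
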